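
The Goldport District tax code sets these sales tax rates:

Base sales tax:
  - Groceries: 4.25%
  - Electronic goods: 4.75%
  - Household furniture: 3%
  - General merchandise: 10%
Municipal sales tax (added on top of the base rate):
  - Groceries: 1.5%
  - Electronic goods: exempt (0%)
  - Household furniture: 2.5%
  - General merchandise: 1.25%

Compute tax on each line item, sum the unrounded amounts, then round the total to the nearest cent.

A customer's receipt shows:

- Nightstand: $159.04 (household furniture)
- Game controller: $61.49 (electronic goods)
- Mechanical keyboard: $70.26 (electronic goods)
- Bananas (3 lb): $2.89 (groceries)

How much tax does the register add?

$15.17

Nightstand $159.04: household furniture → 3% + 2.5% municipal = 5.5% → $8.7472
Game controller $61.49: electronic goods → 4.75% + 0% municipal = 4.75% → $2.920775
Mechanical keyboard $70.26: electronic goods → 4.75% + 0% municipal = 4.75% → $3.33735
Bananas (3 lb) $2.89: groceries → 4.25% + 1.5% municipal = 5.75% → $0.166175
Unrounded tax sum = $15.1715 → $15.17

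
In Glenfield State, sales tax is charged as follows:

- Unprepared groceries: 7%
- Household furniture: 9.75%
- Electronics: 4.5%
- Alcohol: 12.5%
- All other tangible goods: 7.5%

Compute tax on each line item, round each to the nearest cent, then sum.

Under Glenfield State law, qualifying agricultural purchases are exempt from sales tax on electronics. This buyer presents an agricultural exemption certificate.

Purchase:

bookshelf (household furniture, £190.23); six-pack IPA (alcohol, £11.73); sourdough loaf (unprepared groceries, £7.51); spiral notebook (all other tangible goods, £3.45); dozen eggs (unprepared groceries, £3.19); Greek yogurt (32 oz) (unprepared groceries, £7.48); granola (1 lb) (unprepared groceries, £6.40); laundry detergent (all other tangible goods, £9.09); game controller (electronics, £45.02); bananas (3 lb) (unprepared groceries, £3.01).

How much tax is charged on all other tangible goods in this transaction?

£0.94

Spiral notebook £3.45: all other tangible goods → 7.5% → £0.26
Laundry detergent £9.09: all other tangible goods → 7.5% → £0.68
Tax on all other tangible goods = £0.26 + £0.68 = £0.94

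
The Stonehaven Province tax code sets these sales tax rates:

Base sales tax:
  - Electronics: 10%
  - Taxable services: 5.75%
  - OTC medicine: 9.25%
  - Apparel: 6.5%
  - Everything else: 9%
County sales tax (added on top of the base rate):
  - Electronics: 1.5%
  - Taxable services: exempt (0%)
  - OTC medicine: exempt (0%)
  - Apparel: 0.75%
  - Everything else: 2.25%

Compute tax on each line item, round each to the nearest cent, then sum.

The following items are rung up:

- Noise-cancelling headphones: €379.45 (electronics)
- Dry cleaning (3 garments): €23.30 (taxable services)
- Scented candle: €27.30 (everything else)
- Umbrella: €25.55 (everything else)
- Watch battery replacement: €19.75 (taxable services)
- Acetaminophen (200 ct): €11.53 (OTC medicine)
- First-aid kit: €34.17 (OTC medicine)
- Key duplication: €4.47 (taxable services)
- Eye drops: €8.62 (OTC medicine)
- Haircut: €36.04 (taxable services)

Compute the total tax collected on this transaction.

€59.42

Noise-cancelling headphones €379.45: electronics → 10% + 1.5% county = 11.5% → €43.64
Dry cleaning (3 garments) €23.30: taxable services → 5.75% + 0% county = 5.75% → €1.34
Scented candle €27.30: everything else → 9% + 2.25% county = 11.25% → €3.07
Umbrella €25.55: everything else → 9% + 2.25% county = 11.25% → €2.87
Watch battery replacement €19.75: taxable services → 5.75% + 0% county = 5.75% → €1.14
Acetaminophen (200 ct) €11.53: OTC medicine → 9.25% + 0% county = 9.25% → €1.07
First-aid kit €34.17: OTC medicine → 9.25% + 0% county = 9.25% → €3.16
Key duplication €4.47: taxable services → 5.75% + 0% county = 5.75% → €0.26
Eye drops €8.62: OTC medicine → 9.25% + 0% county = 9.25% → €0.80
Haircut €36.04: taxable services → 5.75% + 0% county = 5.75% → €2.07
Total tax = €43.64 + €1.34 + €3.07 + €2.87 + €1.14 + €1.07 + €3.16 + €0.26 + €0.80 + €2.07 = €59.42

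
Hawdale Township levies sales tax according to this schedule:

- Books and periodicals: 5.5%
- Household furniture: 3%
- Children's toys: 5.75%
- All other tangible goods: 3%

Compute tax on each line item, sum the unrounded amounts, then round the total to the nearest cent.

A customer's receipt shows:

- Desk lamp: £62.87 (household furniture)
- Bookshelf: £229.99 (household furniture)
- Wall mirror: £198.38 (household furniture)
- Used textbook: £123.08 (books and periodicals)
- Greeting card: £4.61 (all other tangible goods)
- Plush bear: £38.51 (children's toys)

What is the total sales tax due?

£23.86

Desk lamp £62.87: household furniture → 3% → £1.8861
Bookshelf £229.99: household furniture → 3% → £6.8997
Wall mirror £198.38: household furniture → 3% → £5.9514
Used textbook £123.08: books and periodicals → 5.5% → £6.7694
Greeting card £4.61: all other tangible goods → 3% → £0.1383
Plush bear £38.51: children's toys → 5.75% → £2.214325
Unrounded tax sum = £23.859225 → £23.86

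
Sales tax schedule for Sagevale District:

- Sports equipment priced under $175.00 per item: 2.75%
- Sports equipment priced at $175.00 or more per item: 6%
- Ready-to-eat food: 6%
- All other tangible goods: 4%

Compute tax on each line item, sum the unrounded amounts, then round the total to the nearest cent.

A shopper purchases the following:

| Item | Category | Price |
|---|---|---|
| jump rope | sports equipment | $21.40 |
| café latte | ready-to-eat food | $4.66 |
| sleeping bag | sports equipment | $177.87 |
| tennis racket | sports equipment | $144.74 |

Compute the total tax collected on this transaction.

$15.52

Jump rope $21.40: sports equipment, under $175.00 → 2.75% → $0.5885
Café latte $4.66: ready-to-eat food → 6% → $0.2796
Sleeping bag $177.87: sports equipment, $175.00 or more → 6% → $10.6722
Tennis racket $144.74: sports equipment, under $175.00 → 2.75% → $3.98035
Unrounded tax sum = $15.52065 → $15.52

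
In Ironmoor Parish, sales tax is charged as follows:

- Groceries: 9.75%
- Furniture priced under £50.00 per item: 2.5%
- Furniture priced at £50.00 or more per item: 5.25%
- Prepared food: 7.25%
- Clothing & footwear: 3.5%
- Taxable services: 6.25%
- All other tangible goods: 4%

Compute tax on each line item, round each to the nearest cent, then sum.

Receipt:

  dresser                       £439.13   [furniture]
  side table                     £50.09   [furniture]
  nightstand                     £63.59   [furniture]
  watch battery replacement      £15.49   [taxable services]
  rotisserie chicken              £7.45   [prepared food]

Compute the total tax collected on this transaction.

Dresser £439.13: furniture, £50.00 or more → 5.25% → £23.05
Side table £50.09: furniture, £50.00 or more → 5.25% → £2.63
Nightstand £63.59: furniture, £50.00 or more → 5.25% → £3.34
Watch battery replacement £15.49: taxable services → 6.25% → £0.97
Rotisserie chicken £7.45: prepared food → 7.25% → £0.54
Total tax = £23.05 + £2.63 + £3.34 + £0.97 + £0.54 = £30.53

£30.53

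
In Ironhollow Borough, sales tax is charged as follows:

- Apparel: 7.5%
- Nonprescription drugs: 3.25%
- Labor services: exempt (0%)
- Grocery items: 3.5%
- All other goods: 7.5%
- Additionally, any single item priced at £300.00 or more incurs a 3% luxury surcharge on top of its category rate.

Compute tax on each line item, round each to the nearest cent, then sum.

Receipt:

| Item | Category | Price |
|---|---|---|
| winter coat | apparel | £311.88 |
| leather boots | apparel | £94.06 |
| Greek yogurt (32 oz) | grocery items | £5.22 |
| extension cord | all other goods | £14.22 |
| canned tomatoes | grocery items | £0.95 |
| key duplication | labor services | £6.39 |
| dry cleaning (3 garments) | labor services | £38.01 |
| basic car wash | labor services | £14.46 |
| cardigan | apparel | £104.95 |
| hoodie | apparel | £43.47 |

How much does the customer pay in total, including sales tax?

Winter coat £311.88: apparel → 7.5% + 3% surcharge = 10.5% → £32.75
Leather boots £94.06: apparel → 7.5% → £7.05
Greek yogurt (32 oz) £5.22: grocery items → 3.5% → £0.18
Extension cord £14.22: all other goods → 7.5% → £1.07
Canned tomatoes £0.95: grocery items → 3.5% → £0.03
Key duplication £6.39: labor services → 0% → £0.00
Dry cleaning (3 garments) £38.01: labor services → 0% → £0.00
Basic car wash £14.46: labor services → 0% → £0.00
Cardigan £104.95: apparel → 7.5% → £7.87
Hoodie £43.47: apparel → 7.5% → £3.26
Subtotal = £633.61; tax = £52.21; total due = £685.82

£685.82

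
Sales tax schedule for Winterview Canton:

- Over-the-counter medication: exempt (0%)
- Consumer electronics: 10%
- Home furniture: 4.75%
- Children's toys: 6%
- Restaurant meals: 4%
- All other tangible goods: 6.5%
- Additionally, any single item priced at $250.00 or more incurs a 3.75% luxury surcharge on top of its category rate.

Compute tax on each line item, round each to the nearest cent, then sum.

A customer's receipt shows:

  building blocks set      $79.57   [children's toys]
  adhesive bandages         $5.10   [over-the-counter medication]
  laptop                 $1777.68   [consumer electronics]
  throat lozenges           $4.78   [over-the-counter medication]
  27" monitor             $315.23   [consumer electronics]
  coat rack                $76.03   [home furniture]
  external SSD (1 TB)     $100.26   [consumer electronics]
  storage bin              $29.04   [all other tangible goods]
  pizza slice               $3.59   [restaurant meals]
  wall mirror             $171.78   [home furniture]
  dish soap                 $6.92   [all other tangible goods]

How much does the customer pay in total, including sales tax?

$2886.80

Building blocks set $79.57: children's toys → 6% → $4.77
Adhesive bandages $5.10: over-the-counter medication → 0% → $0.00
Laptop $1777.68: consumer electronics → 10% + 3.75% surcharge = 13.75% → $244.43
Throat lozenges $4.78: over-the-counter medication → 0% → $0.00
27" monitor $315.23: consumer electronics → 10% + 3.75% surcharge = 13.75% → $43.34
Coat rack $76.03: home furniture → 4.75% → $3.61
External SSD (1 TB) $100.26: consumer electronics → 10% → $10.03
Storage bin $29.04: all other tangible goods → 6.5% → $1.89
Pizza slice $3.59: restaurant meals → 4% → $0.14
Wall mirror $171.78: home furniture → 4.75% → $8.16
Dish soap $6.92: all other tangible goods → 6.5% → $0.45
Subtotal = $2569.98; tax = $316.82; total due = $2886.80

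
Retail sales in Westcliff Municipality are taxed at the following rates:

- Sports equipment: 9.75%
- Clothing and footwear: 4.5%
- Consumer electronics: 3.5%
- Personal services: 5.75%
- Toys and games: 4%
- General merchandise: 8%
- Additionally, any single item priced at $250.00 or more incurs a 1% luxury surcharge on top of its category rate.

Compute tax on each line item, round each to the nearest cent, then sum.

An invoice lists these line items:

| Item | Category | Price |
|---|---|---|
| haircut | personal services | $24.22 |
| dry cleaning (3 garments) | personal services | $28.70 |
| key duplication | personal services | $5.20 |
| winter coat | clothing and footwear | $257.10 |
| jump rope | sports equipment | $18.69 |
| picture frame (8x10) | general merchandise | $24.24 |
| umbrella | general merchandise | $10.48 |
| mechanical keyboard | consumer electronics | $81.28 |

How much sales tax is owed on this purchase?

$24.92

Haircut $24.22: personal services → 5.75% → $1.39
Dry cleaning (3 garments) $28.70: personal services → 5.75% → $1.65
Key duplication $5.20: personal services → 5.75% → $0.30
Winter coat $257.10: clothing and footwear → 4.5% + 1% surcharge = 5.5% → $14.14
Jump rope $18.69: sports equipment → 9.75% → $1.82
Picture frame (8x10) $24.24: general merchandise → 8% → $1.94
Umbrella $10.48: general merchandise → 8% → $0.84
Mechanical keyboard $81.28: consumer electronics → 3.5% → $2.84
Total tax = $1.39 + $1.65 + $0.30 + $14.14 + $1.82 + $1.94 + $0.84 + $2.84 = $24.92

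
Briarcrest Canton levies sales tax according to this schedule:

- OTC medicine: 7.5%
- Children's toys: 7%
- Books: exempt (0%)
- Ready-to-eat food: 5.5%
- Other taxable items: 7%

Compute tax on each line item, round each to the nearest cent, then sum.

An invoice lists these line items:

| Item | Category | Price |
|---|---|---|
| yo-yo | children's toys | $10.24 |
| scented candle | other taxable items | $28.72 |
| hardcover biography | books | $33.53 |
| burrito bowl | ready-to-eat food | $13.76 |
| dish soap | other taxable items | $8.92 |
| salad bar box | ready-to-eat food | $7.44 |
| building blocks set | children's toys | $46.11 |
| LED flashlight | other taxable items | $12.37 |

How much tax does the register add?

$8.62

Yo-yo $10.24: children's toys → 7% → $0.72
Scented candle $28.72: other taxable items → 7% → $2.01
Hardcover biography $33.53: books → 0% → $0.00
Burrito bowl $13.76: ready-to-eat food → 5.5% → $0.76
Dish soap $8.92: other taxable items → 7% → $0.62
Salad bar box $7.44: ready-to-eat food → 5.5% → $0.41
Building blocks set $46.11: children's toys → 7% → $3.23
LED flashlight $12.37: other taxable items → 7% → $0.87
Total tax = $0.72 + $2.01 + $0.76 + $0.62 + $0.41 + $3.23 + $0.87 = $8.62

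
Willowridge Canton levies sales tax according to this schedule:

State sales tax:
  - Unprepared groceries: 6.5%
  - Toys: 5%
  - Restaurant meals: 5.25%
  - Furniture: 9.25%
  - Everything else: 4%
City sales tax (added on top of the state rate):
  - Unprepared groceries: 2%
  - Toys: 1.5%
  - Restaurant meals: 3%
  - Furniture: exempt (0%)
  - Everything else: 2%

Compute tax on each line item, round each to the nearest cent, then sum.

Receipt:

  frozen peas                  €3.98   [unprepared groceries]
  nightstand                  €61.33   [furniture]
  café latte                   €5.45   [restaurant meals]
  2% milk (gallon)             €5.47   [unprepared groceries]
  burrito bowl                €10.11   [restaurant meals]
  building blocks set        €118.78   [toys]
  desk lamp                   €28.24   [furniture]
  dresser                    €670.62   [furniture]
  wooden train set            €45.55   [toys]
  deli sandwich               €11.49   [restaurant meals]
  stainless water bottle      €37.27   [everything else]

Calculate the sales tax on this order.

€86.26

Frozen peas €3.98: unprepared groceries → 6.5% + 2% city = 8.5% → €0.34
Nightstand €61.33: furniture → 9.25% + 0% city = 9.25% → €5.67
Café latte €5.45: restaurant meals → 5.25% + 3% city = 8.25% → €0.45
2% milk (gallon) €5.47: unprepared groceries → 6.5% + 2% city = 8.5% → €0.46
Burrito bowl €10.11: restaurant meals → 5.25% + 3% city = 8.25% → €0.83
Building blocks set €118.78: toys → 5% + 1.5% city = 6.5% → €7.72
Desk lamp €28.24: furniture → 9.25% + 0% city = 9.25% → €2.61
Dresser €670.62: furniture → 9.25% + 0% city = 9.25% → €62.03
Wooden train set €45.55: toys → 5% + 1.5% city = 6.5% → €2.96
Deli sandwich €11.49: restaurant meals → 5.25% + 3% city = 8.25% → €0.95
Stainless water bottle €37.27: everything else → 4% + 2% city = 6% → €2.24
Total tax = €0.34 + €5.67 + €0.45 + €0.46 + €0.83 + €7.72 + €2.61 + €62.03 + €2.96 + €0.95 + €2.24 = €86.26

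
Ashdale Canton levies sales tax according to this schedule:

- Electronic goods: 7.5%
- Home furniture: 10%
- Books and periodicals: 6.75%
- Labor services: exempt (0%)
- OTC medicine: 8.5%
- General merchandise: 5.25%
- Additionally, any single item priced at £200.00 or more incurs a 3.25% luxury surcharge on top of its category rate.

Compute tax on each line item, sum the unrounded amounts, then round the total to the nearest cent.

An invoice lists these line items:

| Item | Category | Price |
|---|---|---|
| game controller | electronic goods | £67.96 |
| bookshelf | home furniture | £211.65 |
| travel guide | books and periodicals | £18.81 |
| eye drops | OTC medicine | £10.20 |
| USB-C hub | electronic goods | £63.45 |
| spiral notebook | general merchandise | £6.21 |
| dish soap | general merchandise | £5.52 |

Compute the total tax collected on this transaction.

Game controller £67.96: electronic goods → 7.5% → £5.097
Bookshelf £211.65: home furniture → 10% + 3.25% surcharge = 13.25% → £28.043625
Travel guide £18.81: books and periodicals → 6.75% → £1.269675
Eye drops £10.20: OTC medicine → 8.5% → £0.867
USB-C hub £63.45: electronic goods → 7.5% → £4.75875
Spiral notebook £6.21: general merchandise → 5.25% → £0.326025
Dish soap £5.52: general merchandise → 5.25% → £0.2898
Unrounded tax sum = £40.651875 → £40.65

£40.65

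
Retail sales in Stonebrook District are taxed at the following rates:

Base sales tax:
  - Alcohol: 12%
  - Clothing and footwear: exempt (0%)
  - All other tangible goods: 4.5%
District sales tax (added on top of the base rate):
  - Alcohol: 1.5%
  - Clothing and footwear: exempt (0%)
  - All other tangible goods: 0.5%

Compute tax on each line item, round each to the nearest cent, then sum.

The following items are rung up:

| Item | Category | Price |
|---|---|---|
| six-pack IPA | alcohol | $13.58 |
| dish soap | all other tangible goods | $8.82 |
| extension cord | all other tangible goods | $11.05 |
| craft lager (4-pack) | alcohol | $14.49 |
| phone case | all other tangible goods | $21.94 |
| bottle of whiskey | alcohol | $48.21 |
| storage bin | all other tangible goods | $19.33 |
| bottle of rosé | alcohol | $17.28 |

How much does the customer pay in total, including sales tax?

Six-pack IPA $13.58: alcohol → 12% + 1.5% district = 13.5% → $1.83
Dish soap $8.82: all other tangible goods → 4.5% + 0.5% district = 5% → $0.44
Extension cord $11.05: all other tangible goods → 4.5% + 0.5% district = 5% → $0.55
Craft lager (4-pack) $14.49: alcohol → 12% + 1.5% district = 13.5% → $1.96
Phone case $21.94: all other tangible goods → 4.5% + 0.5% district = 5% → $1.10
Bottle of whiskey $48.21: alcohol → 12% + 1.5% district = 13.5% → $6.51
Storage bin $19.33: all other tangible goods → 4.5% + 0.5% district = 5% → $0.97
Bottle of rosé $17.28: alcohol → 12% + 1.5% district = 13.5% → $2.33
Subtotal = $154.70; tax = $15.69; total due = $170.39

$170.39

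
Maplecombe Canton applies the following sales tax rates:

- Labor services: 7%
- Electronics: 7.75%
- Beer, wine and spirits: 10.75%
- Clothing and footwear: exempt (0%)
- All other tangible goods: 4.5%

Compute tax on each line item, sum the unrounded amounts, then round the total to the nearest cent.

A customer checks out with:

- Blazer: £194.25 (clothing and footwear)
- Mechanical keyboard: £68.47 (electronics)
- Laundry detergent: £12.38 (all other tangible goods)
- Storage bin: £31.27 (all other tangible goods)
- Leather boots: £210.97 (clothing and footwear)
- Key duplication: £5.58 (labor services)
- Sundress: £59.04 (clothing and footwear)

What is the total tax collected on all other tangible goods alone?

£1.96

Laundry detergent £12.38: all other tangible goods → 4.5% → £0.5571
Storage bin £31.27: all other tangible goods → 4.5% → £1.40715
Tax on all other tangible goods: unrounded sum = £1.96425 → £1.96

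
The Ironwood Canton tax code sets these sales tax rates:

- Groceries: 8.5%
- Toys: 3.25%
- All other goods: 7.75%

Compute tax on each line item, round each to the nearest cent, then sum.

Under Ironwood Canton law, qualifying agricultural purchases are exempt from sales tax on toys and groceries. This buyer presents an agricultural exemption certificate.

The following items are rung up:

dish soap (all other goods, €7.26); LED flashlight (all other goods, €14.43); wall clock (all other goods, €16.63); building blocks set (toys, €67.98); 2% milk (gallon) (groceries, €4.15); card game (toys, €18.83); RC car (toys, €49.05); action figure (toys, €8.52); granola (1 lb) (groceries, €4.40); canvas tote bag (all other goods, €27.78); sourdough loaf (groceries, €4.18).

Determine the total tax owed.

€5.12

Dish soap €7.26: all other goods → 7.75% → €0.56
LED flashlight €14.43: all other goods → 7.75% → €1.12
Wall clock €16.63: all other goods → 7.75% → €1.29
Building blocks set €67.98: toys, buyer-exempt → 0% → €0.00
2% milk (gallon) €4.15: groceries, buyer-exempt → 0% → €0.00
Card game €18.83: toys, buyer-exempt → 0% → €0.00
RC car €49.05: toys, buyer-exempt → 0% → €0.00
Action figure €8.52: toys, buyer-exempt → 0% → €0.00
Granola (1 lb) €4.40: groceries, buyer-exempt → 0% → €0.00
Canvas tote bag €27.78: all other goods → 7.75% → €2.15
Sourdough loaf €4.18: groceries, buyer-exempt → 0% → €0.00
Total tax = €0.56 + €1.12 + €1.29 + €2.15 = €5.12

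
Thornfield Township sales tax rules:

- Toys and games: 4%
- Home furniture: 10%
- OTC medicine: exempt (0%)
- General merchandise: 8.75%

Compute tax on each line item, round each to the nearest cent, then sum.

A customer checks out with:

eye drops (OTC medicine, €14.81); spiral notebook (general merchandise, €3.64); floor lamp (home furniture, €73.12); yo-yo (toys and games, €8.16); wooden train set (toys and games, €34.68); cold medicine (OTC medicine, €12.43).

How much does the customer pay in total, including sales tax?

Eye drops €14.81: OTC medicine → 0% → €0.00
Spiral notebook €3.64: general merchandise → 8.75% → €0.32
Floor lamp €73.12: home furniture → 10% → €7.31
Yo-yo €8.16: toys and games → 4% → €0.33
Wooden train set €34.68: toys and games → 4% → €1.39
Cold medicine €12.43: OTC medicine → 0% → €0.00
Subtotal = €146.84; tax = €9.35; total due = €156.19

€156.19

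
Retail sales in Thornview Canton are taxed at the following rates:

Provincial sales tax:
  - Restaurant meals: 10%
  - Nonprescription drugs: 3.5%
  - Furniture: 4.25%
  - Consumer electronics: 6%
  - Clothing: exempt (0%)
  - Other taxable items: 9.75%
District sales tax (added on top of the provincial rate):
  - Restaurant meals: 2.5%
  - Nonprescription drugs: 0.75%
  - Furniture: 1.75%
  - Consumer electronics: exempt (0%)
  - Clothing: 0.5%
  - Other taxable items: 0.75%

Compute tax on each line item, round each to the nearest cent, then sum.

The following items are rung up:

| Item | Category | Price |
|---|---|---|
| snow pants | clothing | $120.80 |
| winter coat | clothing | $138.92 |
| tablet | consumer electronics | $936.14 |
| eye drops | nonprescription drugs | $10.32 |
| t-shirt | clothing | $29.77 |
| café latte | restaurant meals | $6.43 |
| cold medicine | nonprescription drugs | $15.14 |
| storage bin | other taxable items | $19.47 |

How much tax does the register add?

$61.53

Snow pants $120.80: clothing → 0% + 0.5% district = 0.5% → $0.60
Winter coat $138.92: clothing → 0% + 0.5% district = 0.5% → $0.69
Tablet $936.14: consumer electronics → 6% + 0% district = 6% → $56.17
Eye drops $10.32: nonprescription drugs → 3.5% + 0.75% district = 4.25% → $0.44
T-shirt $29.77: clothing → 0% + 0.5% district = 0.5% → $0.15
Café latte $6.43: restaurant meals → 10% + 2.5% district = 12.5% → $0.80
Cold medicine $15.14: nonprescription drugs → 3.5% + 0.75% district = 4.25% → $0.64
Storage bin $19.47: other taxable items → 9.75% + 0.75% district = 10.5% → $2.04
Total tax = $0.60 + $0.69 + $56.17 + $0.44 + $0.15 + $0.80 + $0.64 + $2.04 = $61.53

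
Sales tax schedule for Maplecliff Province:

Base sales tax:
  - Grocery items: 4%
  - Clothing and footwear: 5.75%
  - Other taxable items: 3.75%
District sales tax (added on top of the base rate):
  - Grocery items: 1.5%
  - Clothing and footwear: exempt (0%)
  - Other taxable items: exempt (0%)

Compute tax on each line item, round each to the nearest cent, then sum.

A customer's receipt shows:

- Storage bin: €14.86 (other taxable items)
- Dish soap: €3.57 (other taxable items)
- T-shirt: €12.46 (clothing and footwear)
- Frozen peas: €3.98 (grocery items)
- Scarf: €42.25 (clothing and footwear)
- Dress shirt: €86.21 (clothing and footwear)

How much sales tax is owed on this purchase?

€9.02

Storage bin €14.86: other taxable items → 3.75% + 0% district = 3.75% → €0.56
Dish soap €3.57: other taxable items → 3.75% + 0% district = 3.75% → €0.13
T-shirt €12.46: clothing and footwear → 5.75% + 0% district = 5.75% → €0.72
Frozen peas €3.98: grocery items → 4% + 1.5% district = 5.5% → €0.22
Scarf €42.25: clothing and footwear → 5.75% + 0% district = 5.75% → €2.43
Dress shirt €86.21: clothing and footwear → 5.75% + 0% district = 5.75% → €4.96
Total tax = €0.56 + €0.13 + €0.72 + €0.22 + €2.43 + €4.96 = €9.02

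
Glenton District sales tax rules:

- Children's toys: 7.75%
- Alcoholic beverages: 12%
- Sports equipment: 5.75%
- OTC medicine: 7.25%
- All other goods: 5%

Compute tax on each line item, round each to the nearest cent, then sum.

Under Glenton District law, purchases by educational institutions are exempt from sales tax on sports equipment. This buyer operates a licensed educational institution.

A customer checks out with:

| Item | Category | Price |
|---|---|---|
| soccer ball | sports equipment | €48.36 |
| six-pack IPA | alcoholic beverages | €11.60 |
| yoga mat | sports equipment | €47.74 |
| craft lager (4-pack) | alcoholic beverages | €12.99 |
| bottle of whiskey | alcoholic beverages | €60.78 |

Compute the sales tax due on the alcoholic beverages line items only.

Six-pack IPA €11.60: alcoholic beverages → 12% → €1.39
Craft lager (4-pack) €12.99: alcoholic beverages → 12% → €1.56
Bottle of whiskey €60.78: alcoholic beverages → 12% → €7.29
Tax on alcoholic beverages = €1.39 + €1.56 + €7.29 = €10.24

€10.24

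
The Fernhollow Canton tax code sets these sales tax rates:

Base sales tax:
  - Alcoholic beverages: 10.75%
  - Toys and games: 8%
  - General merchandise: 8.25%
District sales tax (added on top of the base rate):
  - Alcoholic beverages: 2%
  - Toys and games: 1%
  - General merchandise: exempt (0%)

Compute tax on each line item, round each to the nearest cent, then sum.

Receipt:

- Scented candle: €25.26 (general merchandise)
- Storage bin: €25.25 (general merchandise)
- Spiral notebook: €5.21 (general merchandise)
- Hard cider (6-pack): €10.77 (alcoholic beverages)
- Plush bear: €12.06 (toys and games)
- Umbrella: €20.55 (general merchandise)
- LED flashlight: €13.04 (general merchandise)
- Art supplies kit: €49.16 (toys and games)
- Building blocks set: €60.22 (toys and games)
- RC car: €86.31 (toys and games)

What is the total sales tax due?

Scented candle €25.26: general merchandise → 8.25% + 0% district = 8.25% → €2.08
Storage bin €25.25: general merchandise → 8.25% + 0% district = 8.25% → €2.08
Spiral notebook €5.21: general merchandise → 8.25% + 0% district = 8.25% → €0.43
Hard cider (6-pack) €10.77: alcoholic beverages → 10.75% + 2% district = 12.75% → €1.37
Plush bear €12.06: toys and games → 8% + 1% district = 9% → €1.09
Umbrella €20.55: general merchandise → 8.25% + 0% district = 8.25% → €1.70
LED flashlight €13.04: general merchandise → 8.25% + 0% district = 8.25% → €1.08
Art supplies kit €49.16: toys and games → 8% + 1% district = 9% → €4.42
Building blocks set €60.22: toys and games → 8% + 1% district = 9% → €5.42
RC car €86.31: toys and games → 8% + 1% district = 9% → €7.77
Total tax = €2.08 + €2.08 + €0.43 + €1.37 + €1.09 + €1.70 + €1.08 + €4.42 + €5.42 + €7.77 = €27.44

€27.44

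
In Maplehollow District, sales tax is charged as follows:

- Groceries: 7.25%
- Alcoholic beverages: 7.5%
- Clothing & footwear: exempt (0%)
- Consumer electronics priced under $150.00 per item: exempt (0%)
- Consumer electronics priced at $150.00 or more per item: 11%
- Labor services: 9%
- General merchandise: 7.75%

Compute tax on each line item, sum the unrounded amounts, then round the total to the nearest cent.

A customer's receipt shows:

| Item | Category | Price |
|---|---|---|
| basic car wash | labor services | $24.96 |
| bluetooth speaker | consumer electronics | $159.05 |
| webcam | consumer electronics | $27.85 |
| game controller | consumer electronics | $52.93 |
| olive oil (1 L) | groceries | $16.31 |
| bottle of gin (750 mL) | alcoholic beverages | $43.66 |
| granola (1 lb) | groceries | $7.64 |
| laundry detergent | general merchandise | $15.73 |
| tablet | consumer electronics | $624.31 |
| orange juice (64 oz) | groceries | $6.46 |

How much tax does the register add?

$95.11

Basic car wash $24.96: labor services → 9% → $2.2464
Bluetooth speaker $159.05: consumer electronics, $150.00 or more → 11% → $17.4955
Webcam $27.85: consumer electronics, under $150.00 → 0% → $0.00
Game controller $52.93: consumer electronics, under $150.00 → 0% → $0.00
Olive oil (1 L) $16.31: groceries → 7.25% → $1.182475
Bottle of gin (750 mL) $43.66: alcoholic beverages → 7.5% → $3.2745
Granola (1 lb) $7.64: groceries → 7.25% → $0.5539
Laundry detergent $15.73: general merchandise → 7.75% → $1.219075
Tablet $624.31: consumer electronics, $150.00 or more → 11% → $68.6741
Orange juice (64 oz) $6.46: groceries → 7.25% → $0.46835
Unrounded tax sum = $95.1143 → $95.11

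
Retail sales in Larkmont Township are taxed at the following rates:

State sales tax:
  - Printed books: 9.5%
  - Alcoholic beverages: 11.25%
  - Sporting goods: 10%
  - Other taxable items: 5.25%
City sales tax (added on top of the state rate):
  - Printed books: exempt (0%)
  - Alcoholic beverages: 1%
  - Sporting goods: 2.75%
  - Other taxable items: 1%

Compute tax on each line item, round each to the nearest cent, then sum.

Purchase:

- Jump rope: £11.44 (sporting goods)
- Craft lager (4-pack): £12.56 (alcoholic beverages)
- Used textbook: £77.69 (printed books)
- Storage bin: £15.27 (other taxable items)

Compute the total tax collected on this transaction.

£11.33

Jump rope £11.44: sporting goods → 10% + 2.75% city = 12.75% → £1.46
Craft lager (4-pack) £12.56: alcoholic beverages → 11.25% + 1% city = 12.25% → £1.54
Used textbook £77.69: printed books → 9.5% + 0% city = 9.5% → £7.38
Storage bin £15.27: other taxable items → 5.25% + 1% city = 6.25% → £0.95
Total tax = £1.46 + £1.54 + £7.38 + £0.95 = £11.33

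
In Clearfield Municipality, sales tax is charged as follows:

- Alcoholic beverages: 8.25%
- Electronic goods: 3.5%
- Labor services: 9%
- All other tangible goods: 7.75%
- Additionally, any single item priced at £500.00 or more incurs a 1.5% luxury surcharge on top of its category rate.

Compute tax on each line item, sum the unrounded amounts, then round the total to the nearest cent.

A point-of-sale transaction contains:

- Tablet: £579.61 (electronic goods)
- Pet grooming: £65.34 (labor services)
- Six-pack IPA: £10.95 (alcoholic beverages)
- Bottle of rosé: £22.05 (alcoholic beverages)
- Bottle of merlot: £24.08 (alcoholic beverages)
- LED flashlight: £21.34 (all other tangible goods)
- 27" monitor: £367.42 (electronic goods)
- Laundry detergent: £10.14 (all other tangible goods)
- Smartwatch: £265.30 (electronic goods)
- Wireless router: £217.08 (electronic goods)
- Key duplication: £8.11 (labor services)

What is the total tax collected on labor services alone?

Pet grooming £65.34: labor services → 9% → £5.8806
Key duplication £8.11: labor services → 9% → £0.7299
Tax on labor services: unrounded sum = £6.6105 → £6.61

£6.61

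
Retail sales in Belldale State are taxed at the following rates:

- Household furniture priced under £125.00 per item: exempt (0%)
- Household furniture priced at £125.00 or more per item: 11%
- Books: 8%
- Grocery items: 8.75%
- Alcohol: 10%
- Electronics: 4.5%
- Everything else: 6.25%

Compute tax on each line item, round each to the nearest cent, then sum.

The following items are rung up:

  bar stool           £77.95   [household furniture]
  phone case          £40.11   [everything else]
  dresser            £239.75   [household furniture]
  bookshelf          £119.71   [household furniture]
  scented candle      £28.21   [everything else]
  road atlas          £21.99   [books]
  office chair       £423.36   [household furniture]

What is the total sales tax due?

Bar stool £77.95: household furniture, under £125.00 → 0% → £0.00
Phone case £40.11: everything else → 6.25% → £2.51
Dresser £239.75: household furniture, £125.00 or more → 11% → £26.37
Bookshelf £119.71: household furniture, under £125.00 → 0% → £0.00
Scented candle £28.21: everything else → 6.25% → £1.76
Road atlas £21.99: books → 8% → £1.76
Office chair £423.36: household furniture, £125.00 or more → 11% → £46.57
Total tax = £2.51 + £26.37 + £1.76 + £1.76 + £46.57 = £78.97

£78.97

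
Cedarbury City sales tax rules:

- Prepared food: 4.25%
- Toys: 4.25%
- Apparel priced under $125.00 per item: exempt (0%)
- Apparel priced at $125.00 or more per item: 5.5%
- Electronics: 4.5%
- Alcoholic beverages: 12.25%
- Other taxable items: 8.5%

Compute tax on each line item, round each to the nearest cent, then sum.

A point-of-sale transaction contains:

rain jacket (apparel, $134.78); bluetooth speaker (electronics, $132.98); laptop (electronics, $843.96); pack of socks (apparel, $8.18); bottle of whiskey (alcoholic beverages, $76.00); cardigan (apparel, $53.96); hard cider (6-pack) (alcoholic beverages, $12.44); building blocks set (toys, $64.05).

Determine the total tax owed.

Rain jacket $134.78: apparel, $125.00 or more → 5.5% → $7.41
Bluetooth speaker $132.98: electronics → 4.5% → $5.98
Laptop $843.96: electronics → 4.5% → $37.98
Pack of socks $8.18: apparel, under $125.00 → 0% → $0.00
Bottle of whiskey $76.00: alcoholic beverages → 12.25% → $9.31
Cardigan $53.96: apparel, under $125.00 → 0% → $0.00
Hard cider (6-pack) $12.44: alcoholic beverages → 12.25% → $1.52
Building blocks set $64.05: toys → 4.25% → $2.72
Total tax = $7.41 + $5.98 + $37.98 + $9.31 + $1.52 + $2.72 = $64.92

$64.92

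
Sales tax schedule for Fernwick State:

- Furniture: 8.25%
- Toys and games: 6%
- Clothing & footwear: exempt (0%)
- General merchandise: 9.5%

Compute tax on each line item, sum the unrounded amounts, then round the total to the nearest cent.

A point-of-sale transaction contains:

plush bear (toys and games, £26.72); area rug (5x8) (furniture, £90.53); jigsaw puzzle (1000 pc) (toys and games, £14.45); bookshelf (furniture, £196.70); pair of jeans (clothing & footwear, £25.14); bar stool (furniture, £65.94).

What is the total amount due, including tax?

Plush bear £26.72: toys and games → 6% → £1.6032
Area rug (5x8) £90.53: furniture → 8.25% → £7.468725
Jigsaw puzzle (1000 pc) £14.45: toys and games → 6% → £0.867
Bookshelf £196.70: furniture → 8.25% → £16.22775
Pair of jeans £25.14: clothing & footwear → 0% → £0.00
Bar stool £65.94: furniture → 8.25% → £5.44005
Subtotal = £419.48; unrounded tax = £31.606725 → £31.61; total due = £451.09

£451.09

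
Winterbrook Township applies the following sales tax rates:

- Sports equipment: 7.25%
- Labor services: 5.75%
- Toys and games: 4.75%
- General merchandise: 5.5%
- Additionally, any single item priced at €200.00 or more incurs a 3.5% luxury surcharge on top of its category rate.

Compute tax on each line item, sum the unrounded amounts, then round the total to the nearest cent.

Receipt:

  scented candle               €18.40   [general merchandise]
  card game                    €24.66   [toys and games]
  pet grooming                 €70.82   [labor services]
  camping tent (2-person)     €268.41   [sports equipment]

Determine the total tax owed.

€35.11

Scented candle €18.40: general merchandise → 5.5% → €1.012
Card game €24.66: toys and games → 4.75% → €1.17135
Pet grooming €70.82: labor services → 5.75% → €4.07215
Camping tent (2-person) €268.41: sports equipment → 7.25% + 3.5% surcharge = 10.75% → €28.854075
Unrounded tax sum = €35.109575 → €35.11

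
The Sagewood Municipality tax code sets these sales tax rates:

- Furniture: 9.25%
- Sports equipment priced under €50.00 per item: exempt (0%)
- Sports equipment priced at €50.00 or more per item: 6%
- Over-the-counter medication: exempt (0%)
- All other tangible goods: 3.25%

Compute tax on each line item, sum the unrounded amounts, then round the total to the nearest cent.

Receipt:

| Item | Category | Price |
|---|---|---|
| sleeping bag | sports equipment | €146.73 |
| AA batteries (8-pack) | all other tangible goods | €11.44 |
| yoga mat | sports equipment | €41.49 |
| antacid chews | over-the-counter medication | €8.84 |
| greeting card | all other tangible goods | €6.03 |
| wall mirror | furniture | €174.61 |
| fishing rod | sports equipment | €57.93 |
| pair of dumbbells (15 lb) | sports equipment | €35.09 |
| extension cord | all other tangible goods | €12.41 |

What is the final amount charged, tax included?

Sleeping bag €146.73: sports equipment, €50.00 or more → 6% → €8.8038
AA batteries (8-pack) €11.44: all other tangible goods → 3.25% → €0.3718
Yoga mat €41.49: sports equipment, under €50.00 → 0% → €0.00
Antacid chews €8.84: over-the-counter medication → 0% → €0.00
Greeting card €6.03: all other tangible goods → 3.25% → €0.195975
Wall mirror €174.61: furniture → 9.25% → €16.151425
Fishing rod €57.93: sports equipment, €50.00 or more → 6% → €3.4758
Pair of dumbbells (15 lb) €35.09: sports equipment, under €50.00 → 0% → €0.00
Extension cord €12.41: all other tangible goods → 3.25% → €0.403325
Subtotal = €494.57; unrounded tax = €29.402125 → €29.40; total due = €523.97

€523.97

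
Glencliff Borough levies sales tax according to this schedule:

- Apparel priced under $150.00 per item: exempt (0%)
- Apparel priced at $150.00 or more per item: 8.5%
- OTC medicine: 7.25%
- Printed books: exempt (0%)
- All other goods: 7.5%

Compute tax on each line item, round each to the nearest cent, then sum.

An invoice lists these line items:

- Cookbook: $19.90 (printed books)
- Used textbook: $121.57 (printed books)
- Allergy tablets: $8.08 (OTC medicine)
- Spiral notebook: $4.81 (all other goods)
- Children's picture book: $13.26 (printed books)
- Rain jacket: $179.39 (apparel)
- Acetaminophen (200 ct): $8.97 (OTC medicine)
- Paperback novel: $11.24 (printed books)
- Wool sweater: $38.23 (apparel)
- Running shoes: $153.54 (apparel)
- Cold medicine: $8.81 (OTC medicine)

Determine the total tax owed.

$30.54

Cookbook $19.90: printed books → 0% → $0.00
Used textbook $121.57: printed books → 0% → $0.00
Allergy tablets $8.08: OTC medicine → 7.25% → $0.59
Spiral notebook $4.81: all other goods → 7.5% → $0.36
Children's picture book $13.26: printed books → 0% → $0.00
Rain jacket $179.39: apparel, $150.00 or more → 8.5% → $15.25
Acetaminophen (200 ct) $8.97: OTC medicine → 7.25% → $0.65
Paperback novel $11.24: printed books → 0% → $0.00
Wool sweater $38.23: apparel, under $150.00 → 0% → $0.00
Running shoes $153.54: apparel, $150.00 or more → 8.5% → $13.05
Cold medicine $8.81: OTC medicine → 7.25% → $0.64
Total tax = $0.59 + $0.36 + $15.25 + $0.65 + $13.05 + $0.64 = $30.54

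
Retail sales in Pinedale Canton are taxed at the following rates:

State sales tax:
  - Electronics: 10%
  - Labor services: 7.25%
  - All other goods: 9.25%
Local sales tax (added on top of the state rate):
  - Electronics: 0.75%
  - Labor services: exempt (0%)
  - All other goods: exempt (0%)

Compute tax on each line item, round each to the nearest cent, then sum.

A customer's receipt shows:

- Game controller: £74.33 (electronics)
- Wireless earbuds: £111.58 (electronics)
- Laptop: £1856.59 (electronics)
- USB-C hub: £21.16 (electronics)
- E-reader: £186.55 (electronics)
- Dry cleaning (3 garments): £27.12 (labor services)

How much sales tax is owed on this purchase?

£243.85

Game controller £74.33: electronics → 10% + 0.75% local = 10.75% → £7.99
Wireless earbuds £111.58: electronics → 10% + 0.75% local = 10.75% → £11.99
Laptop £1856.59: electronics → 10% + 0.75% local = 10.75% → £199.58
USB-C hub £21.16: electronics → 10% + 0.75% local = 10.75% → £2.27
E-reader £186.55: electronics → 10% + 0.75% local = 10.75% → £20.05
Dry cleaning (3 garments) £27.12: labor services → 7.25% + 0% local = 7.25% → £1.97
Total tax = £7.99 + £11.99 + £199.58 + £2.27 + £20.05 + £1.97 = £243.85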